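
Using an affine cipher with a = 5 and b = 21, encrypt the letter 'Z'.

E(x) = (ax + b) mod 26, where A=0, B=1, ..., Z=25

Step 1: Convert 'Z' to number: x = 25.
Step 2: E(25) = (5 * 25 + 21) mod 26 = 146 mod 26 = 16.
Step 3: Convert 16 back to letter: Q.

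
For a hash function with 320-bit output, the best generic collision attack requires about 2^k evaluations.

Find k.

Step 1: The hash has a 320-bit output.
Step 2: Collision resistance means it should be infeasible to find any x != y with h(x) = h(y).
By the birthday bound, a generic collision search succeeds after about sqrt(2^320) = 2^(320/2) = 2^160 evaluations.
Step 3: Security level = 160 bits.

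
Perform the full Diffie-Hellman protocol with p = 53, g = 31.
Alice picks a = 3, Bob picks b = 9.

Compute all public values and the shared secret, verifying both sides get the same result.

Step 1: A = g^a mod p = 31^3 mod 53 = 5.
Step 2: B = g^b mod p = 31^9 mod 53 = 19.
Step 3: Alice computes s = B^a mod p = 19^3 mod 53 = 22.
Step 4: Bob computes s = A^b mod p = 5^9 mod 53 = 22.
Both sides agree: shared secret = 22.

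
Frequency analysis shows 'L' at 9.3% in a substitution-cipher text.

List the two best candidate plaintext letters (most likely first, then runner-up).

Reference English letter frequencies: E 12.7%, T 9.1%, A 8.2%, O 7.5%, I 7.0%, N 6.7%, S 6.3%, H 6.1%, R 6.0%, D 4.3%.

Step 1: Observed frequency of 'L' is 9.3%.
Step 2: Compute distances to each reference frequency and sort:
  T (9.1%): difference = 0.2% <-- BEST
  A (8.2%): difference = 1.1% <-- RUNNER-UP
  O (7.5%): difference = 1.8%
  I (7.0%): difference = 2.3%
  N (6.7%): difference = 2.6%
Step 3: Most likely is 'T' (9.1%, diff 0.2%); second most likely is 'A' (8.2%, diff 1.1%).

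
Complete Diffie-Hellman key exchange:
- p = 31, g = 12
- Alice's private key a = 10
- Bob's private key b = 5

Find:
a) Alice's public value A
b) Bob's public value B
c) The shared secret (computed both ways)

Step 1: A = g^a mod p = 12^10 mod 31 = 25.
Step 2: B = g^b mod p = 12^5 mod 31 = 26.
Step 3: Alice computes s = B^a mod p = 26^10 mod 31 = 5.
Step 4: Bob computes s = A^b mod p = 25^5 mod 31 = 5.
Both sides agree: shared secret = 5.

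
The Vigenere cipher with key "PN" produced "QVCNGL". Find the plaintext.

Step 1: Extend key: PNPNPN
Step 2: Decrypt each letter (c - k) mod 26:
  Q(16) - P(15) = (16-15) mod 26 = 1 = B
  V(21) - N(13) = (21-13) mod 26 = 8 = I
  C(2) - P(15) = (2-15) mod 26 = 13 = N
  N(13) - N(13) = (13-13) mod 26 = 0 = A
  G(6) - P(15) = (6-15) mod 26 = 17 = R
  L(11) - N(13) = (11-13) mod 26 = 24 = Y
Plaintext: BINARY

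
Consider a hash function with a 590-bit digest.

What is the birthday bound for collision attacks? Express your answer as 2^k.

Step 1: The birthday paradox gives collision probability ~50% after sqrt(2^n) = 2^(n/2) hashes.
Step 2: For 590-bit output: 2^(590/2) = 2^295.
Step 3: Approximately 2^295 hash computations needed.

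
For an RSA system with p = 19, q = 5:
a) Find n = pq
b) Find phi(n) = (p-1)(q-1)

Step 1: n = p * q = 19 * 5 = 95.
Step 2: phi(n) = (p-1)(q-1) = 18 * 4 = 72.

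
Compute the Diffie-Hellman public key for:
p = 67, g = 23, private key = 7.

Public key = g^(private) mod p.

Step 1: A = g^a mod p = 23^7 mod 67.
  23^1 mod 67 = 23
  23^2 mod 67 = (23 * 23) mod 67 = 60
  23^3 mod 67 = (60 * 23) mod 67 = 40
  23^4 mod 67 = (40 * 23) mod 67 = 49
  23^5 mod 67 = (49 * 23) mod 67 = 55
  23^6 mod 67 = (55 * 23) mod 67 = 59
  23^7 mod 67 = (59 * 23) mod 67 = 17
Result: A = 17.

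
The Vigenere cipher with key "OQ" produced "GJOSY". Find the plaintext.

Step 1: Extend key: OQOQO
Step 2: Decrypt each letter (c - k) mod 26:
  G(6) - O(14) = (6-14) mod 26 = 18 = S
  J(9) - Q(16) = (9-16) mod 26 = 19 = T
  O(14) - O(14) = (14-14) mod 26 = 0 = A
  S(18) - Q(16) = (18-16) mod 26 = 2 = C
  Y(24) - O(14) = (24-14) mod 26 = 10 = K
Plaintext: STACK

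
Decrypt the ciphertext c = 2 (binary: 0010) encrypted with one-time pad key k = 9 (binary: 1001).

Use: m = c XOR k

Step 1: XOR ciphertext with key:
  Ciphertext: 0010
  Key:        1001
  XOR:        1011
Step 2: Plaintext = 1011 = 11 in decimal.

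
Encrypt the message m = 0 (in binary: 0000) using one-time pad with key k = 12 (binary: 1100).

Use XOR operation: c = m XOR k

Step 1: Write out the XOR operation bit by bit:
  Message: 0000
  Key:     1100
  XOR:     1100
Step 2: Convert to decimal: 1100 = 12.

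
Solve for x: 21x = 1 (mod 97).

Step 1: We need x such that 21 * x = 1 (mod 97).
Step 2: Using the extended Euclidean algorithm or trial:
  21 * 37 = 777 = 8 * 97 + 1.
Step 3: Since 777 mod 97 = 1, the inverse is x = 37.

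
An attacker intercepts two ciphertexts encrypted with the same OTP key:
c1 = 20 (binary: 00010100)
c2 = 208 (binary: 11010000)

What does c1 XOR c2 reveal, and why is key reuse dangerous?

Step 1: c1 XOR c2 = (m1 XOR k) XOR (m2 XOR k).
Step 2: By XOR associativity/commutativity: = m1 XOR m2 XOR k XOR k = m1 XOR m2.
Step 3: 00010100 XOR 11010000 = 11000100 = 196.
Step 4: The key cancels out! An attacker learns m1 XOR m2 = 196, revealing the relationship between plaintexts.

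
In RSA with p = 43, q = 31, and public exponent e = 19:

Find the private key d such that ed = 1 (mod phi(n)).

Step 1: n = 43 * 31 = 1333.
Step 2: phi(n) = 42 * 30 = 1260.
Step 3: Find d such that 19 * d = 1 (mod 1260).
Step 4: d = 19^(-1) mod 1260 = 199.
Verification: 19 * 199 = 3781 = 3 * 1260 + 1.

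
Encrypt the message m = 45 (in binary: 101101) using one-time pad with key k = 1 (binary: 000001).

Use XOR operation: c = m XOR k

Step 1: Write out the XOR operation bit by bit:
  Message: 101101
  Key:     000001
  XOR:     101100
Step 2: Convert to decimal: 101100 = 44.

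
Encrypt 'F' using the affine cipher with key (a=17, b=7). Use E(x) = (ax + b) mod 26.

Step 1: Convert 'F' to number: x = 5.
Step 2: E(5) = (17 * 5 + 7) mod 26 = 92 mod 26 = 14.
Step 3: Convert 14 back to letter: O.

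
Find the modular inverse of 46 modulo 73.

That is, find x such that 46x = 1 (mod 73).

Step 1: We need x such that 46 * x = 1 (mod 73).
Step 2: Using the extended Euclidean algorithm or trial:
  46 * 27 = 1242 = 17 * 73 + 1.
Step 3: Since 1242 mod 73 = 1, the inverse is x = 27.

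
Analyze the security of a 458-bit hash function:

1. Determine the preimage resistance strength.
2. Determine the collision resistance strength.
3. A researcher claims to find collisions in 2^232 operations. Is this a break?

Step 1: Preimage resistance requires brute-force of 2^458 operations.
Step 2: Collision resistance (birthday bound) = 2^(458/2) = 2^229.
Step 3: The claimed attack costs 2^232 operations.
Step 4: Since 2^232 >= 2^229, the claimed attack is no faster than the generic birthday attack, so this does not break collision resistance.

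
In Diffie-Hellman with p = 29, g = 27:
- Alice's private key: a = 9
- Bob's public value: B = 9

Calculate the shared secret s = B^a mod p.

Step 1: s = B^a mod p = 9^9 mod 29.
  9^1 mod 29 = 9
  9^2 mod 29 = (9 * 9) mod 29 = 23
  9^3 mod 29 = (23 * 9) mod 29 = 4
  9^4 mod 29 = (4 * 9) mod 29 = 7
  9^5 mod 29 = (7 * 9) mod 29 = 5
  9^6 mod 29 = (5 * 9) mod 29 = 16
  9^7 mod 29 = (16 * 9) mod 29 = 28
  9^8 mod 29 = (28 * 9) mod 29 = 20
  9^9 mod 29 = (20 * 9) mod 29 = 6
Result: shared secret = 6.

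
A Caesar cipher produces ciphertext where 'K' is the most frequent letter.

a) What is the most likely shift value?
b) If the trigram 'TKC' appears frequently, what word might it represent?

Step 1: In English, 'E' is the most frequent letter (12.7%).
Step 2: The most frequent ciphertext letter is 'K' (position 10).
Step 3: Shift = (10 - 4) mod 26 = 6.
Step 4: Decrypt 'TKC' by shifting back 6:
  T -> N
  K -> E
  C -> W
Step 5: 'TKC' decrypts to 'NEW'.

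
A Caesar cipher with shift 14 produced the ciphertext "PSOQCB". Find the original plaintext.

Step 1: Reverse the shift by subtracting 14 from each letter position.
  P (position 15) -> position (15-14) mod 26 = 1 -> B
  S (position 18) -> position (18-14) mod 26 = 4 -> E
  O (position 14) -> position (14-14) mod 26 = 0 -> A
  Q (position 16) -> position (16-14) mod 26 = 2 -> C
  C (position 2) -> position (2-14) mod 26 = 14 -> O
  B (position 1) -> position (1-14) mod 26 = 13 -> N
Decrypted message: BEACON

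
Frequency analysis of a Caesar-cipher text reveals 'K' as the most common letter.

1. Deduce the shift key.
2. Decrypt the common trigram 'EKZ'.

Step 1: In English, 'E' is the most frequent letter (12.7%).
Step 2: The most frequent ciphertext letter is 'K' (position 10).
Step 3: Shift = (10 - 4) mod 26 = 6.
Step 4: Decrypt 'EKZ' by shifting back 6:
  E -> Y
  K -> E
  Z -> T
Step 5: 'EKZ' decrypts to 'YET'.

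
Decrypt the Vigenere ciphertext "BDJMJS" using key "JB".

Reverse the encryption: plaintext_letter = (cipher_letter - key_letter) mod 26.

Step 1: Extend key: JBJBJB
Step 2: Decrypt each letter (c - k) mod 26:
  B(1) - J(9) = (1-9) mod 26 = 18 = S
  D(3) - B(1) = (3-1) mod 26 = 2 = C
  J(9) - J(9) = (9-9) mod 26 = 0 = A
  M(12) - B(1) = (12-1) mod 26 = 11 = L
  J(9) - J(9) = (9-9) mod 26 = 0 = A
  S(18) - B(1) = (18-1) mod 26 = 17 = R
Plaintext: SCALAR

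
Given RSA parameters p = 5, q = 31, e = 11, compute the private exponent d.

Step 1: n = 5 * 31 = 155.
Step 2: phi(n) = 4 * 30 = 120.
Step 3: Find d such that 11 * d = 1 (mod 120).
Step 4: d = 11^(-1) mod 120 = 11.
Verification: 11 * 11 = 121 = 1 * 120 + 1.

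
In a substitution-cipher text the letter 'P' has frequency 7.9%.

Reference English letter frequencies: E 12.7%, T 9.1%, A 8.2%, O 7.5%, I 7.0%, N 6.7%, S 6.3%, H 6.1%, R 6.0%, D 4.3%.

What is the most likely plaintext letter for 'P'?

Step 1: The observed frequency is 7.9%.
Step 2: Compare with English frequencies:
  E: 12.7% (difference: 4.8%)
  T: 9.1% (difference: 1.2%)
  A: 8.2% (difference: 0.3%) <-- closest
  O: 7.5% (difference: 0.4%)
  I: 7.0% (difference: 0.9%)
  N: 6.7% (difference: 1.2%)
  S: 6.3% (difference: 1.6%)
  H: 6.1% (difference: 1.8%)
  R: 6.0% (difference: 1.9%)
  D: 4.3% (difference: 3.6%)
Step 3: 'P' most likely represents 'A' (frequency 8.2%).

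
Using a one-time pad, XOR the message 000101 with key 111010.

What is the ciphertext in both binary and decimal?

Step 1: Write out the XOR operation bit by bit:
  Message: 000101
  Key:     111010
  XOR:     111111
Step 2: Convert to decimal: 111111 = 63.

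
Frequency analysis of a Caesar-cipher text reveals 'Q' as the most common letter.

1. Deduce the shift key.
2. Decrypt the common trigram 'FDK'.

Step 1: In English, 'E' is the most frequent letter (12.7%).
Step 2: The most frequent ciphertext letter is 'Q' (position 16).
Step 3: Shift = (16 - 4) mod 26 = 12.
Step 4: Decrypt 'FDK' by shifting back 12:
  F -> T
  D -> R
  K -> Y
Step 5: 'FDK' decrypts to 'TRY'.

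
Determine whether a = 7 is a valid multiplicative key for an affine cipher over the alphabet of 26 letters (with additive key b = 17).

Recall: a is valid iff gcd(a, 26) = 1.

Step 1: Compute gcd(7, 26).
Step 2: gcd(7, 26) = 1.
Since gcd = 1, 7 is coprime with 26, so it is a valid key.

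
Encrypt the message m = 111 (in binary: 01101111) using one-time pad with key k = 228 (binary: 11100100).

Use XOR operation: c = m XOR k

Step 1: Write out the XOR operation bit by bit:
  Message: 01101111
  Key:     11100100
  XOR:     10001011
Step 2: Convert to decimal: 10001011 = 139.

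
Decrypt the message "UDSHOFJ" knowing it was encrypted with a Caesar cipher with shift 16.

Step 1: Reverse the shift by subtracting 16 from each letter position.
  U (position 20) -> position (20-16) mod 26 = 4 -> E
  D (position 3) -> position (3-16) mod 26 = 13 -> N
  S (position 18) -> position (18-16) mod 26 = 2 -> C
  H (position 7) -> position (7-16) mod 26 = 17 -> R
  O (position 14) -> position (14-16) mod 26 = 24 -> Y
  F (position 5) -> position (5-16) mod 26 = 15 -> P
  J (position 9) -> position (9-16) mod 26 = 19 -> T
Decrypted message: ENCRYPT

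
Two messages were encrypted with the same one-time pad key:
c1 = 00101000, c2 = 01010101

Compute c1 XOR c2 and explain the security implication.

Step 1: c1 XOR c2 = (m1 XOR k) XOR (m2 XOR k).
Step 2: By XOR associativity/commutativity: = m1 XOR m2 XOR k XOR k = m1 XOR m2.
Step 3: 00101000 XOR 01010101 = 01111101 = 125.
Step 4: The key cancels out! An attacker learns m1 XOR m2 = 125, revealing the relationship between plaintexts.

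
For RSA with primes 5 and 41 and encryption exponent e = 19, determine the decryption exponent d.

Step 1: n = 5 * 41 = 205.
Step 2: phi(n) = 4 * 40 = 160.
Step 3: Find d such that 19 * d = 1 (mod 160).
Step 4: d = 19^(-1) mod 160 = 59.
Verification: 19 * 59 = 1121 = 7 * 160 + 1.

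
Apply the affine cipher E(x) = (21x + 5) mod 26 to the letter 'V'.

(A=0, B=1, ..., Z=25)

Step 1: Convert 'V' to number: x = 21.
Step 2: E(21) = (21 * 21 + 5) mod 26 = 446 mod 26 = 4.
Step 3: Convert 4 back to letter: E.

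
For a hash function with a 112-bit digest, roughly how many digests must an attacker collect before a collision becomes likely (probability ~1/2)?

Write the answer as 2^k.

Step 1: The birthday paradox gives collision probability ~50% after sqrt(2^n) = 2^(n/2) hashes.
Step 2: For 112-bit output: 2^(112/2) = 2^56.
Step 3: Approximately 2^56 hash computations needed.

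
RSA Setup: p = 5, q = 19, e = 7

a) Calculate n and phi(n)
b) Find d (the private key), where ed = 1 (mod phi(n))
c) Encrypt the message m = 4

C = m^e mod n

Step 1: n = 5 * 19 = 95.
Step 2: phi(n) = (5-1)(19-1) = 4 * 18 = 72.
Step 3: Find d = 7^(-1) mod 72 = 31.
  Verify: 7 * 31 = 217 = 1 (mod 72).
Step 4: C = 4^7 mod 95 = 44.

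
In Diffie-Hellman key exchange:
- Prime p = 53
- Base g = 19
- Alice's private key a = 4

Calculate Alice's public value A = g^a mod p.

Step 1: A = g^a mod p = 19^4 mod 53.
  19^1 mod 53 = 19
  19^2 mod 53 = (19 * 19) mod 53 = 43
  19^3 mod 53 = (43 * 19) mod 53 = 22
  19^4 mod 53 = (22 * 19) mod 53 = 47
Result: A = 47.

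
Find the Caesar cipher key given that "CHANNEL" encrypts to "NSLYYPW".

Step 1: Compare first letters: C (position 2) -> N (position 13).
Step 2: Shift = (13 - 2) mod 26 = 11.
The shift value is 11.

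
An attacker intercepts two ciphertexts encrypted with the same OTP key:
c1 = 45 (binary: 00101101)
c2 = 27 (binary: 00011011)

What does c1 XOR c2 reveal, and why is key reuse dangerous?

Step 1: c1 XOR c2 = (m1 XOR k) XOR (m2 XOR k).
Step 2: By XOR associativity/commutativity: = m1 XOR m2 XOR k XOR k = m1 XOR m2.
Step 3: 00101101 XOR 00011011 = 00110110 = 54.
Step 4: The key cancels out! An attacker learns m1 XOR m2 = 54, revealing the relationship between plaintexts.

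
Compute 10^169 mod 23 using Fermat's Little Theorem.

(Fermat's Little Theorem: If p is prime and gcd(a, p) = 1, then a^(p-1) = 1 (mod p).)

Step 1: Since 23 is prime, by Fermat's Little Theorem: 10^22 = 1 (mod 23).
Step 2: Reduce exponent: 169 mod 22 = 15.
Step 3: So 10^169 = 10^15 (mod 23).
Step 4: 10^15 mod 23 = 5.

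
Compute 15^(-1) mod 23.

Step 1: We need x such that 15 * x = 1 (mod 23).
Step 2: Using the extended Euclidean algorithm or trial:
  15 * 20 = 300 = 13 * 23 + 1.
Step 3: Since 300 mod 23 = 1, the inverse is x = 20.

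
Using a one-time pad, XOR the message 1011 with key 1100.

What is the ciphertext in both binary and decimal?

Step 1: Write out the XOR operation bit by bit:
  Message: 1011
  Key:     1100
  XOR:     0111
Step 2: Convert to decimal: 0111 = 7.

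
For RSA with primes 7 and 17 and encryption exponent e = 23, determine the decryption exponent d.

Step 1: n = 7 * 17 = 119.
Step 2: phi(n) = 6 * 16 = 96.
Step 3: Find d such that 23 * d = 1 (mod 96).
Step 4: d = 23^(-1) mod 96 = 71.
Verification: 23 * 71 = 1633 = 17 * 96 + 1.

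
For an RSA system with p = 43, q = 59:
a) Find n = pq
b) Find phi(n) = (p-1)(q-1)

Step 1: n = p * q = 43 * 59 = 2537.
Step 2: phi(n) = (p-1)(q-1) = 42 * 58 = 2436.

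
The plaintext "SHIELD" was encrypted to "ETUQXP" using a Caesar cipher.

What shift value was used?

Step 1: Compare first letters: S (position 18) -> E (position 4).
Step 2: Shift = (4 - 18) mod 26 = 12.
The shift value is 12.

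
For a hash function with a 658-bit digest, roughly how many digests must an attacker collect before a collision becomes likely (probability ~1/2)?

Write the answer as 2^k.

Step 1: The birthday paradox gives collision probability ~50% after sqrt(2^n) = 2^(n/2) hashes.
Step 2: For 658-bit output: 2^(658/2) = 2^329.
Step 3: Approximately 2^329 hash computations needed.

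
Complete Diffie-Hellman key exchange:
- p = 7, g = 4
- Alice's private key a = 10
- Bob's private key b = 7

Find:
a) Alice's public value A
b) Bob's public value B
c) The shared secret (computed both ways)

Step 1: A = g^a mod p = 4^10 mod 7 = 4.
Step 2: B = g^b mod p = 4^7 mod 7 = 4.
Step 3: Alice computes s = B^a mod p = 4^10 mod 7 = 4.
Step 4: Bob computes s = A^b mod p = 4^7 mod 7 = 4.
Both sides agree: shared secret = 4.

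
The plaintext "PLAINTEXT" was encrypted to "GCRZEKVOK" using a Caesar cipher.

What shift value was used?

Step 1: Compare first letters: P (position 15) -> G (position 6).
Step 2: Shift = (6 - 15) mod 26 = 17.
The shift value is 17.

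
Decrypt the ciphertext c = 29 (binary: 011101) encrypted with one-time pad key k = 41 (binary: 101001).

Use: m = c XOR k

Step 1: XOR ciphertext with key:
  Ciphertext: 011101
  Key:        101001
  XOR:        110100
Step 2: Plaintext = 110100 = 52 in decimal.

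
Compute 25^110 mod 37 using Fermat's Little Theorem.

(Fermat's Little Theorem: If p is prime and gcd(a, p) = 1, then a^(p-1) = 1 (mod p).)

Step 1: Since 37 is prime, by Fermat's Little Theorem: 25^36 = 1 (mod 37).
Step 2: Reduce exponent: 110 mod 36 = 2.
Step 3: So 25^110 = 25^2 (mod 37).
Step 4: 25^2 mod 37 = 33.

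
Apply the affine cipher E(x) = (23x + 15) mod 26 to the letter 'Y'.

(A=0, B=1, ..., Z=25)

Step 1: Convert 'Y' to number: x = 24.
Step 2: E(24) = (23 * 24 + 15) mod 26 = 567 mod 26 = 21.
Step 3: Convert 21 back to letter: V.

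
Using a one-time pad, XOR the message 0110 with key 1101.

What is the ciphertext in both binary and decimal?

Step 1: Write out the XOR operation bit by bit:
  Message: 0110
  Key:     1101
  XOR:     1011
Step 2: Convert to decimal: 1011 = 11.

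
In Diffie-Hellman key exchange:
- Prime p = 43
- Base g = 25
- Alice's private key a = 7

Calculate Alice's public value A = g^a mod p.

Step 1: A = g^a mod p = 25^7 mod 43.
  25^1 mod 43 = 25
  25^2 mod 43 = (25 * 25) mod 43 = 23
  25^3 mod 43 = (23 * 25) mod 43 = 16
  25^4 mod 43 = (16 * 25) mod 43 = 13
  25^5 mod 43 = (13 * 25) mod 43 = 24
  25^6 mod 43 = (24 * 25) mod 43 = 41
  25^7 mod 43 = (41 * 25) mod 43 = 36
Result: A = 36.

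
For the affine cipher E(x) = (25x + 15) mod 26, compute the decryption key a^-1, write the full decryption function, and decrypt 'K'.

Step 1: Find a^-1, the modular inverse of 25 mod 26.
Step 2: We need 25 * a^-1 = 1 (mod 26).
Step 3: 25 * 25 = 625 = 24 * 26 + 1, so a^-1 = 25.
Step 4: D(y) = 25(y - 15) mod 26.
Step 5: Apply to 'K' (y = 10): D(10) = 25 * (10 - 15) mod 26 = 25 * -5 mod 26 = 5 -> 'F'.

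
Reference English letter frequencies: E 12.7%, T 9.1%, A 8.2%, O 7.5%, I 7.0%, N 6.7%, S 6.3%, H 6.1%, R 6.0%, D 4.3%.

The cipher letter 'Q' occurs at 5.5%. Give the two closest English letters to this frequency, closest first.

Step 1: Observed frequency of 'Q' is 5.5%.
Step 2: Compute distances to each reference frequency and sort:
  R (6.0%): difference = 0.5% <-- BEST
  H (6.1%): difference = 0.6% <-- RUNNER-UP
  S (6.3%): difference = 0.8%
  N (6.7%): difference = 1.2%
  D (4.3%): difference = 1.2%
Step 3: Most likely is 'R' (6.0%, diff 0.5%); second most likely is 'H' (6.1%, diff 0.6%).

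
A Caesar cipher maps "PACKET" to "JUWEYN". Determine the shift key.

Step 1: Compare first letters: P (position 15) -> J (position 9).
Step 2: Shift = (9 - 15) mod 26 = 20.
The shift value is 20.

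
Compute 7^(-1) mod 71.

Step 1: We need x such that 7 * x = 1 (mod 71).
Step 2: Using the extended Euclidean algorithm or trial:
  7 * 61 = 427 = 6 * 71 + 1.
Step 3: Since 427 mod 71 = 1, the inverse is x = 61.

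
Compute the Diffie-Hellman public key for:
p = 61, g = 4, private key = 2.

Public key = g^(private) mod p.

Step 1: A = g^a mod p = 4^2 mod 61.
  4^1 mod 61 = 4
  4^2 mod 61 = (4 * 4) mod 61 = 16
Result: A = 16.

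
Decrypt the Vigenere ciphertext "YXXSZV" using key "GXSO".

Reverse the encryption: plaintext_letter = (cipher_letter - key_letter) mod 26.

Step 1: Extend key: GXSOGX
Step 2: Decrypt each letter (c - k) mod 26:
  Y(24) - G(6) = (24-6) mod 26 = 18 = S
  X(23) - X(23) = (23-23) mod 26 = 0 = A
  X(23) - S(18) = (23-18) mod 26 = 5 = F
  S(18) - O(14) = (18-14) mod 26 = 4 = E
  Z(25) - G(6) = (25-6) mod 26 = 19 = T
  V(21) - X(23) = (21-23) mod 26 = 24 = Y
Plaintext: SAFETY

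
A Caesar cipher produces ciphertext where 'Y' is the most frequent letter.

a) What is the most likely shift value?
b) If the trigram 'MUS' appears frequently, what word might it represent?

Step 1: In English, 'E' is the most frequent letter (12.7%).
Step 2: The most frequent ciphertext letter is 'Y' (position 24).
Step 3: Shift = (24 - 4) mod 26 = 20.
Step 4: Decrypt 'MUS' by shifting back 20:
  M -> S
  U -> A
  S -> Y
Step 5: 'MUS' decrypts to 'SAY'.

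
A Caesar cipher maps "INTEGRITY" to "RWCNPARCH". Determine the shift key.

Step 1: Compare first letters: I (position 8) -> R (position 17).
Step 2: Shift = (17 - 8) mod 26 = 9.
The shift value is 9.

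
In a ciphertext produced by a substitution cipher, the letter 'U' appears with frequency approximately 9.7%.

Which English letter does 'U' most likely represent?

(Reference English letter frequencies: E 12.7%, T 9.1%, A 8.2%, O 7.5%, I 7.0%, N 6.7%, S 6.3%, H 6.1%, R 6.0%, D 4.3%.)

Step 1: The observed frequency is 9.7%.
Step 2: Compare with English frequencies:
  E: 12.7% (difference: 3.0%)
  T: 9.1% (difference: 0.6%) <-- closest
  A: 8.2% (difference: 1.5%)
  O: 7.5% (difference: 2.2%)
  I: 7.0% (difference: 2.7%)
  N: 6.7% (difference: 3.0%)
  S: 6.3% (difference: 3.4%)
  H: 6.1% (difference: 3.6%)
  R: 6.0% (difference: 3.7%)
  D: 4.3% (difference: 5.4%)
Step 3: 'U' most likely represents 'T' (frequency 9.1%).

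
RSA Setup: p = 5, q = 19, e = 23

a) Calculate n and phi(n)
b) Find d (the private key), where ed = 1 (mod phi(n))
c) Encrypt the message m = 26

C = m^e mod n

Step 1: n = 5 * 19 = 95.
Step 2: phi(n) = (5-1)(19-1) = 4 * 18 = 72.
Step 3: Find d = 23^(-1) mod 72 = 47.
  Verify: 23 * 47 = 1081 = 1 (mod 72).
Step 4: C = 26^23 mod 95 = 11.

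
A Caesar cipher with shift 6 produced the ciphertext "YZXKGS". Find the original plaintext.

Step 1: Reverse the shift by subtracting 6 from each letter position.
  Y (position 24) -> position (24-6) mod 26 = 18 -> S
  Z (position 25) -> position (25-6) mod 26 = 19 -> T
  X (position 23) -> position (23-6) mod 26 = 17 -> R
  K (position 10) -> position (10-6) mod 26 = 4 -> E
  G (position 6) -> position (6-6) mod 26 = 0 -> A
  S (position 18) -> position (18-6) mod 26 = 12 -> M
Decrypted message: STREAM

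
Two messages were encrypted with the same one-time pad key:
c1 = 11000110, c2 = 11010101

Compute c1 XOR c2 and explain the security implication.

Step 1: c1 XOR c2 = (m1 XOR k) XOR (m2 XOR k).
Step 2: By XOR associativity/commutativity: = m1 XOR m2 XOR k XOR k = m1 XOR m2.
Step 3: 11000110 XOR 11010101 = 00010011 = 19.
Step 4: The key cancels out! An attacker learns m1 XOR m2 = 19, revealing the relationship between plaintexts.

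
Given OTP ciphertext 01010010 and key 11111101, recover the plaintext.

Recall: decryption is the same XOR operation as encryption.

Step 1: XOR ciphertext with key:
  Ciphertext: 01010010
  Key:        11111101
  XOR:        10101111
Step 2: Plaintext = 10101111 = 175 in decimal.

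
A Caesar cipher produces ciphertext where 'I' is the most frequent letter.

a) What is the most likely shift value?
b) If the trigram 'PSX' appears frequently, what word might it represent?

Step 1: In English, 'E' is the most frequent letter (12.7%).
Step 2: The most frequent ciphertext letter is 'I' (position 8).
Step 3: Shift = (8 - 4) mod 26 = 4.
Step 4: Decrypt 'PSX' by shifting back 4:
  P -> L
  S -> O
  X -> T
Step 5: 'PSX' decrypts to 'LOT'.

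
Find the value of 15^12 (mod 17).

Step 1: Compute 15^12 mod 17 step by step, reducing modulo 17 at each step.
  15^1 mod 17 = 15
  15^2 mod 17 = (15 * 15) mod 17 = 4
  15^3 mod 17 = (4 * 15) mod 17 = 9
  15^4 mod 17 = (9 * 15) mod 17 = 16
  15^5 mod 17 = (16 * 15) mod 17 = 2
  15^6 mod 17 = (2 * 15) mod 17 = 13
  15^7 mod 17 = (13 * 15) mod 17 = 8
  15^8 mod 17 = (8 * 15) mod 17 = 1
  15^9 mod 17 = (1 * 15) mod 17 = 15
  15^10 mod 17 = (15 * 15) mod 17 = 4
  15^11 mod 17 = (4 * 15) mod 17 = 9
  15^12 mod 17 = (9 * 15) mod 17 = 16
Step 2: Result = 16.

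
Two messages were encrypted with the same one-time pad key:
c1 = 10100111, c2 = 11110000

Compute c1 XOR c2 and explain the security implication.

Step 1: c1 XOR c2 = (m1 XOR k) XOR (m2 XOR k).
Step 2: By XOR associativity/commutativity: = m1 XOR m2 XOR k XOR k = m1 XOR m2.
Step 3: 10100111 XOR 11110000 = 01010111 = 87.
Step 4: The key cancels out! An attacker learns m1 XOR m2 = 87, revealing the relationship between plaintexts.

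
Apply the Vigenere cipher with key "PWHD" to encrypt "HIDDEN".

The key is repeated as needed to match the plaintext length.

Step 1: Repeat key to match plaintext length:
  Plaintext: HIDDEN
  Key:       PWHDPW
Step 2: Encrypt each letter:
  H(7) + P(15) = (7+15) mod 26 = 22 = W
  I(8) + W(22) = (8+22) mod 26 = 4 = E
  D(3) + H(7) = (3+7) mod 26 = 10 = K
  D(3) + D(3) = (3+3) mod 26 = 6 = G
  E(4) + P(15) = (4+15) mod 26 = 19 = T
  N(13) + W(22) = (13+22) mod 26 = 9 = J
Ciphertext: WEKGTJ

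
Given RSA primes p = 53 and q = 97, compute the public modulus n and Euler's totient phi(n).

Step 1: n = p * q = 53 * 97 = 5141.
Step 2: phi(n) = (p-1)(q-1) = 52 * 96 = 4992.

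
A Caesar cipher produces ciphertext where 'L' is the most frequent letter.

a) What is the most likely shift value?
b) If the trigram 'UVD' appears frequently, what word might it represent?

Step 1: In English, 'E' is the most frequent letter (12.7%).
Step 2: The most frequent ciphertext letter is 'L' (position 11).
Step 3: Shift = (11 - 4) mod 26 = 7.
Step 4: Decrypt 'UVD' by shifting back 7:
  U -> N
  V -> O
  D -> W
Step 5: 'UVD' decrypts to 'NOW'.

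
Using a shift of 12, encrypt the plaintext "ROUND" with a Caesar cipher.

Step 1: For each letter, shift forward by 12 positions (mod 26).
  R (position 17) -> position (17+12) mod 26 = 3 -> D
  O (position 14) -> position (14+12) mod 26 = 0 -> A
  U (position 20) -> position (20+12) mod 26 = 6 -> G
  N (position 13) -> position (13+12) mod 26 = 25 -> Z
  D (position 3) -> position (3+12) mod 26 = 15 -> P
Result: DAGZP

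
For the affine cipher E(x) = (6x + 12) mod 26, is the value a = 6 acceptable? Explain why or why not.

Step 1: Compute gcd(6, 26).
Step 2: gcd(6, 26) = 2.
Since gcd = 2 != 1, 6 shares a common factor with 26, so it cannot be used.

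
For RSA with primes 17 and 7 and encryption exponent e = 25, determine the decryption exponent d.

Step 1: n = 17 * 7 = 119.
Step 2: phi(n) = 16 * 6 = 96.
Step 3: Find d such that 25 * d = 1 (mod 96).
Step 4: d = 25^(-1) mod 96 = 73.
Verification: 25 * 73 = 1825 = 19 * 96 + 1.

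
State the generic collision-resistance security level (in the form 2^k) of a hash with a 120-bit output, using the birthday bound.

Step 1: The birthday paradox gives collision probability ~50% after sqrt(2^n) = 2^(n/2) hashes.
Step 2: For 120-bit output: 2^(120/2) = 2^60.
Step 3: Approximately 2^60 hash computations needed.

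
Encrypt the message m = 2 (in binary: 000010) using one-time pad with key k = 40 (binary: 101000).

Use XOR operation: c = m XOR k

Step 1: Write out the XOR operation bit by bit:
  Message: 000010
  Key:     101000
  XOR:     101010
Step 2: Convert to decimal: 101010 = 42.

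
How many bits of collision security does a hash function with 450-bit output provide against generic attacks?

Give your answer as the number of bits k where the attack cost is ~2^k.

Step 1: The hash has a 450-bit output.
Step 2: Collision resistance means it should be infeasible to find any x != y with h(x) = h(y).
By the birthday bound, a generic collision search succeeds after about sqrt(2^450) = 2^(450/2) = 2^225 evaluations.
Step 3: Security level = 225 bits.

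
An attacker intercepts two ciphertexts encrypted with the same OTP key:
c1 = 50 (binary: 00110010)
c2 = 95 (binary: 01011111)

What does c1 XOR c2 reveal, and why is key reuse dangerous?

Step 1: c1 XOR c2 = (m1 XOR k) XOR (m2 XOR k).
Step 2: By XOR associativity/commutativity: = m1 XOR m2 XOR k XOR k = m1 XOR m2.
Step 3: 00110010 XOR 01011111 = 01101101 = 109.
Step 4: The key cancels out! An attacker learns m1 XOR m2 = 109, revealing the relationship between plaintexts.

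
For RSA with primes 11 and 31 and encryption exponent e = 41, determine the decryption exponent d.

Step 1: n = 11 * 31 = 341.
Step 2: phi(n) = 10 * 30 = 300.
Step 3: Find d such that 41 * d = 1 (mod 300).
Step 4: d = 41^(-1) mod 300 = 161.
Verification: 41 * 161 = 6601 = 22 * 300 + 1.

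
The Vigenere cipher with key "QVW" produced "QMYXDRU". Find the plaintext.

Step 1: Extend key: QVWQVWQ
Step 2: Decrypt each letter (c - k) mod 26:
  Q(16) - Q(16) = (16-16) mod 26 = 0 = A
  M(12) - V(21) = (12-21) mod 26 = 17 = R
  Y(24) - W(22) = (24-22) mod 26 = 2 = C
  X(23) - Q(16) = (23-16) mod 26 = 7 = H
  D(3) - V(21) = (3-21) mod 26 = 8 = I
  R(17) - W(22) = (17-22) mod 26 = 21 = V
  U(20) - Q(16) = (20-16) mod 26 = 4 = E
Plaintext: ARCHIVE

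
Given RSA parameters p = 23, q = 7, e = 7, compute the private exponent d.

Step 1: n = 23 * 7 = 161.
Step 2: phi(n) = 22 * 6 = 132.
Step 3: Find d such that 7 * d = 1 (mod 132).
Step 4: d = 7^(-1) mod 132 = 19.
Verification: 7 * 19 = 133 = 1 * 132 + 1.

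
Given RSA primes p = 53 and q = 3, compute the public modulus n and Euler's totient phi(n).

Step 1: n = p * q = 53 * 3 = 159.
Step 2: phi(n) = (p-1)(q-1) = 52 * 2 = 104.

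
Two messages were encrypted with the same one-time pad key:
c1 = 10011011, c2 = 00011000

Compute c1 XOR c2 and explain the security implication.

Step 1: c1 XOR c2 = (m1 XOR k) XOR (m2 XOR k).
Step 2: By XOR associativity/commutativity: = m1 XOR m2 XOR k XOR k = m1 XOR m2.
Step 3: 10011011 XOR 00011000 = 10000011 = 131.
Step 4: The key cancels out! An attacker learns m1 XOR m2 = 131, revealing the relationship between plaintexts.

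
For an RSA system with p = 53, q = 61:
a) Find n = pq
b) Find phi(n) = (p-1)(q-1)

Step 1: n = p * q = 53 * 61 = 3233.
Step 2: phi(n) = (p-1)(q-1) = 52 * 60 = 3120.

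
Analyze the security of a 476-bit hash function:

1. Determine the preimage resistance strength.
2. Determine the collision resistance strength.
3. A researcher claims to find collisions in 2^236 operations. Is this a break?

Step 1: Preimage resistance requires brute-force of 2^476 operations.
Step 2: Collision resistance (birthday bound) = 2^(476/2) = 2^238.
Step 3: The claimed attack costs 2^236 operations.
Step 4: Since 2^236 < 2^238, the claimed attack beats the generic birthday bound, so collision resistance is broken.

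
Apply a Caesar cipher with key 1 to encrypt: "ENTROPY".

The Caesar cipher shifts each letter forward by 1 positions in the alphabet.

Step 1: For each letter, shift forward by 1 positions (mod 26).
  E (position 4) -> position (4+1) mod 26 = 5 -> F
  N (position 13) -> position (13+1) mod 26 = 14 -> O
  T (position 19) -> position (19+1) mod 26 = 20 -> U
  R (position 17) -> position (17+1) mod 26 = 18 -> S
  O (position 14) -> position (14+1) mod 26 = 15 -> P
  P (position 15) -> position (15+1) mod 26 = 16 -> Q
  Y (position 24) -> position (24+1) mod 26 = 25 -> Z
Result: FOUSPQZ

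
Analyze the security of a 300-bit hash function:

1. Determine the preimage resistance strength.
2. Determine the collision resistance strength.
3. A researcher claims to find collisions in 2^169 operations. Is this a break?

Step 1: Preimage resistance requires brute-force of 2^300 operations.
Step 2: Collision resistance (birthday bound) = 2^(300/2) = 2^150.
Step 3: The claimed attack costs 2^169 operations.
Step 4: Since 2^169 >= 2^150, the claimed attack is no faster than the generic birthday attack, so this does not break collision resistance.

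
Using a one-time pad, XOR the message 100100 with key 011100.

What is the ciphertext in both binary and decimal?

Step 1: Write out the XOR operation bit by bit:
  Message: 100100
  Key:     011100
  XOR:     111000
Step 2: Convert to decimal: 111000 = 56.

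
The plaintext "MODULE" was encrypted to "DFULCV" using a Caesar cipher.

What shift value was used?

Step 1: Compare first letters: M (position 12) -> D (position 3).
Step 2: Shift = (3 - 12) mod 26 = 17.
The shift value is 17.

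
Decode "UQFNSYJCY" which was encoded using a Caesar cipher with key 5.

Step 1: Reverse the shift by subtracting 5 from each letter position.
  U (position 20) -> position (20-5) mod 26 = 15 -> P
  Q (position 16) -> position (16-5) mod 26 = 11 -> L
  F (position 5) -> position (5-5) mod 26 = 0 -> A
  N (position 13) -> position (13-5) mod 26 = 8 -> I
  S (position 18) -> position (18-5) mod 26 = 13 -> N
  Y (position 24) -> position (24-5) mod 26 = 19 -> T
  J (position 9) -> position (9-5) mod 26 = 4 -> E
  C (position 2) -> position (2-5) mod 26 = 23 -> X
  Y (position 24) -> position (24-5) mod 26 = 19 -> T
Decrypted message: PLAINTEXT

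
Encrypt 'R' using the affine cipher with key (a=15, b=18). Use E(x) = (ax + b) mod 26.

Step 1: Convert 'R' to number: x = 17.
Step 2: E(17) = (15 * 17 + 18) mod 26 = 273 mod 26 = 13.
Step 3: Convert 13 back to letter: N.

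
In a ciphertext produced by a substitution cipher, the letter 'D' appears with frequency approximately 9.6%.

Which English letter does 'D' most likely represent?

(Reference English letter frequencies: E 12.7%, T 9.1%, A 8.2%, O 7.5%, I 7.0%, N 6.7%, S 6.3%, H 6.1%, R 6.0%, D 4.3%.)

Step 1: The observed frequency is 9.6%.
Step 2: Compare with English frequencies:
  E: 12.7% (difference: 3.1%)
  T: 9.1% (difference: 0.5%) <-- closest
  A: 8.2% (difference: 1.4%)
  O: 7.5% (difference: 2.1%)
  I: 7.0% (difference: 2.6%)
  N: 6.7% (difference: 2.9%)
  S: 6.3% (difference: 3.3%)
  H: 6.1% (difference: 3.5%)
  R: 6.0% (difference: 3.6%)
  D: 4.3% (difference: 5.3%)
Step 3: 'D' most likely represents 'T' (frequency 9.1%).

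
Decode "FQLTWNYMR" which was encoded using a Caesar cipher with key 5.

Step 1: Reverse the shift by subtracting 5 from each letter position.
  F (position 5) -> position (5-5) mod 26 = 0 -> A
  Q (position 16) -> position (16-5) mod 26 = 11 -> L
  L (position 11) -> position (11-5) mod 26 = 6 -> G
  T (position 19) -> position (19-5) mod 26 = 14 -> O
  W (position 22) -> position (22-5) mod 26 = 17 -> R
  N (position 13) -> position (13-5) mod 26 = 8 -> I
  Y (position 24) -> position (24-5) mod 26 = 19 -> T
  M (position 12) -> position (12-5) mod 26 = 7 -> H
  R (position 17) -> position (17-5) mod 26 = 12 -> M
Decrypted message: ALGORITHM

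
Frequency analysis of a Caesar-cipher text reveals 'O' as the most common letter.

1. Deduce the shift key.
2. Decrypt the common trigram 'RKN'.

Step 1: In English, 'E' is the most frequent letter (12.7%).
Step 2: The most frequent ciphertext letter is 'O' (position 14).
Step 3: Shift = (14 - 4) mod 26 = 10.
Step 4: Decrypt 'RKN' by shifting back 10:
  R -> H
  K -> A
  N -> D
Step 5: 'RKN' decrypts to 'HAD'.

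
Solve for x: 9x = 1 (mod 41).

Step 1: We need x such that 9 * x = 1 (mod 41).
Step 2: Using the extended Euclidean algorithm or trial:
  9 * 32 = 288 = 7 * 41 + 1.
Step 3: Since 288 mod 41 = 1, the inverse is x = 32.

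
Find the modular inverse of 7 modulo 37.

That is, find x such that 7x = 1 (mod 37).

Step 1: We need x such that 7 * x = 1 (mod 37).
Step 2: Using the extended Euclidean algorithm or trial:
  7 * 16 = 112 = 3 * 37 + 1.
Step 3: Since 112 mod 37 = 1, the inverse is x = 16.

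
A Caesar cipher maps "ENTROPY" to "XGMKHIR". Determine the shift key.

Step 1: Compare first letters: E (position 4) -> X (position 23).
Step 2: Shift = (23 - 4) mod 26 = 19.
The shift value is 19.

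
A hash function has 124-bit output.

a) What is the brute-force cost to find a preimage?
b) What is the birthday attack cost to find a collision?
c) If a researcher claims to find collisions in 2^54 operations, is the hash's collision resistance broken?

Step 1: Preimage resistance requires brute-force of 2^124 operations.
Step 2: Collision resistance (birthday bound) = 2^(124/2) = 2^62.
Step 3: The claimed attack costs 2^54 operations.
Step 4: Since 2^54 < 2^62, the claimed attack beats the generic birthday bound, so collision resistance is broken.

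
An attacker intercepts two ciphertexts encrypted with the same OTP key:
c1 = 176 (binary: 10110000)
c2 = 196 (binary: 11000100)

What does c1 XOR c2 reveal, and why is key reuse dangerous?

Step 1: c1 XOR c2 = (m1 XOR k) XOR (m2 XOR k).
Step 2: By XOR associativity/commutativity: = m1 XOR m2 XOR k XOR k = m1 XOR m2.
Step 3: 10110000 XOR 11000100 = 01110100 = 116.
Step 4: The key cancels out! An attacker learns m1 XOR m2 = 116, revealing the relationship between plaintexts.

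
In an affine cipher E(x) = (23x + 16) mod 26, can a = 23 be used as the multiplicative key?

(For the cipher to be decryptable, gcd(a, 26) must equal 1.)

Step 1: Compute gcd(23, 26).
Step 2: gcd(23, 26) = 1.
Since gcd = 1, 23 is coprime with 26, so it is a valid key.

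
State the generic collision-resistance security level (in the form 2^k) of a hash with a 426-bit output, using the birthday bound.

Step 1: The birthday paradox gives collision probability ~50% after sqrt(2^n) = 2^(n/2) hashes.
Step 2: For 426-bit output: 2^(426/2) = 2^213.
Step 3: Approximately 2^213 hash computations needed.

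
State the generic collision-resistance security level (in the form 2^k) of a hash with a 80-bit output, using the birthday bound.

Step 1: The birthday paradox gives collision probability ~50% after sqrt(2^n) = 2^(n/2) hashes.
Step 2: For 80-bit output: 2^(80/2) = 2^40.
Step 3: Approximately 2^40 hash computations needed.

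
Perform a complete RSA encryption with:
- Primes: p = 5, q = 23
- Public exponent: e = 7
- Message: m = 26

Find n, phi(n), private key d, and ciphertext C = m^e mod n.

Step 1: n = 5 * 23 = 115.
Step 2: phi(n) = (5-1)(23-1) = 4 * 22 = 88.
Step 3: Find d = 7^(-1) mod 88 = 63.
  Verify: 7 * 63 = 441 = 1 (mod 88).
Step 4: C = 26^7 mod 115 = 71.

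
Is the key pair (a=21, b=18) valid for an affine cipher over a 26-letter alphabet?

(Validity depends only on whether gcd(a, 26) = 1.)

Step 1: Compute gcd(21, 26).
Step 2: gcd(21, 26) = 1.
Since gcd = 1, 21 is coprime with 26, so it is a valid key.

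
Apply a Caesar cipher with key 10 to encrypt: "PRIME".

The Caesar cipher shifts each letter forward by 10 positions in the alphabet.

Step 1: For each letter, shift forward by 10 positions (mod 26).
  P (position 15) -> position (15+10) mod 26 = 25 -> Z
  R (position 17) -> position (17+10) mod 26 = 1 -> B
  I (position 8) -> position (8+10) mod 26 = 18 -> S
  M (position 12) -> position (12+10) mod 26 = 22 -> W
  E (position 4) -> position (4+10) mod 26 = 14 -> O
Result: ZBSWO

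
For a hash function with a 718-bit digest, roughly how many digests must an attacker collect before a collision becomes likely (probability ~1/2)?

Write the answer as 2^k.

Step 1: The birthday paradox gives collision probability ~50% after sqrt(2^n) = 2^(n/2) hashes.
Step 2: For 718-bit output: 2^(718/2) = 2^359.
Step 3: Approximately 2^359 hash computations needed.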